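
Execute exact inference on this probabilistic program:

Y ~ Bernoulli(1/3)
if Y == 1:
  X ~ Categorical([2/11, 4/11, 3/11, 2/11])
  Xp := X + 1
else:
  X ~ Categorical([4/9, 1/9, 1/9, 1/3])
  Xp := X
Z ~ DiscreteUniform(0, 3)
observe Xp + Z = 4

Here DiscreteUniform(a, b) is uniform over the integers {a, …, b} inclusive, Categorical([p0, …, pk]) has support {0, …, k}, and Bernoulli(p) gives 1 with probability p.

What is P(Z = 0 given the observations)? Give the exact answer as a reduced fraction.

Enumerate traces; 7 have nonzero weight after conditioning:
  (Y=0, X=1, Z=3) weight 1/54
  (Y=0, X=2, Z=2) weight 1/54
  (Y=0, X=3, Z=1) weight 1/18
  (Y=1, X=0, Z=3) weight 1/66
  (Y=1, X=1, Z=2) weight 1/33
  (Y=1, X=2, Z=1) weight 1/44
  (Y=1, X=3, Z=0) weight 1/66
Group by Z:
  weight(Z=0) = 1/66
  weight(Z=1) = 31/396
  weight(Z=2) = 29/594
  weight(Z=3) = 10/297
Total weight = 1/66 + 31/396 + 29/594 + 10/297 = 19/108
P(Z=0 | obs) = 1/66 / 19/108 = 18/209
P(Z=1 | obs) = 31/396 / 19/108 = 93/209
P(Z=2 | obs) = 29/594 / 19/108 = 58/209
P(Z=3 | obs) = 10/297 / 19/108 = 40/209

P(Z = 0 | obs) = 18/209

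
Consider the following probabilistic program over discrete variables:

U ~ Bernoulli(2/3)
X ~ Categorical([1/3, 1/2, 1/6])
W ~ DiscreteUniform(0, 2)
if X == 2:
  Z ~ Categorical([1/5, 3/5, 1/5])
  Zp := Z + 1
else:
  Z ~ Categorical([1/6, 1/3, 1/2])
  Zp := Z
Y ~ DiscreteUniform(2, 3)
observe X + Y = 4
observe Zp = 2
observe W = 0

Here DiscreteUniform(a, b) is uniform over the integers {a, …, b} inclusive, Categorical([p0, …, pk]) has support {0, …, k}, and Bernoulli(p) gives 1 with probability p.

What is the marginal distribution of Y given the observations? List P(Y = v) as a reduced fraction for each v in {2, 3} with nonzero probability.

Enumerate traces; 4 have nonzero weight after conditioning:
  (U=0, X=1, W=0, Z=2, Y=3) weight 1/72
  (U=0, X=2, W=0, Z=1, Y=2) weight 1/180
  (U=1, X=1, W=0, Z=2, Y=3) weight 1/36
  (U=1, X=2, W=0, Z=1, Y=2) weight 1/90
Group by Y:
  weight(Y=2) = 1/60
  weight(Y=3) = 1/24
Total weight = 1/60 + 1/24 = 7/120
P(Y=2 | obs) = 1/60 / 7/120 = 2/7
P(Y=3 | obs) = 1/24 / 7/120 = 5/7

P(Y=2) = 2/7, P(Y=3) = 5/7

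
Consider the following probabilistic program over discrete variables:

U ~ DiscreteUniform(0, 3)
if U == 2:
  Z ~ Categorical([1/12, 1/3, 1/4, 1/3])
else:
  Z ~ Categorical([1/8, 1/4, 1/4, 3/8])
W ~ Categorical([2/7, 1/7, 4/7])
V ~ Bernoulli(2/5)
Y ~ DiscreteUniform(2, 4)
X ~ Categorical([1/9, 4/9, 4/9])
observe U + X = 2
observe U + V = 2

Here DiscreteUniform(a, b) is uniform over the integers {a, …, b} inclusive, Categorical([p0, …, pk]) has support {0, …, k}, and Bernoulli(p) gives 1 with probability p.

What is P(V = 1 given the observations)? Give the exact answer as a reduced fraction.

P(V = 1 | obs) = 8/11

Enumerate traces; 72 have nonzero weight after conditioning:
  (U=1, Z=0, W=0, V=1, Y=2, X=1) weight 1/1890
  (U=1, Z=0, W=0, V=1, Y=3, X=1) weight 1/1890
  (U=1, Z=0, W=0, V=1, Y=4, X=1) weight 1/1890
  (U=1, Z=0, W=1, V=1, Y=2, X=1) weight 1/3780
  (U=1, Z=0, W=1, V=1, Y=3, X=1) weight 1/3780
  (U=1, Z=0, W=1, V=1, Y=4, X=1) weight 1/3780
  (U=1, Z=0, W=2, V=1, Y=2, X=1) weight 1/945
  (U=1, Z=0, W=2, V=1, Y=3, X=1) weight 1/945
  (U=2, Z=0, W=0, V=0, Y=2, X=0) weight 1/7560
  … 63 more
Group by V:
  weight(V=0) = 1/60
  weight(V=1) = 2/45
Total weight = 1/60 + 2/45 = 11/180
P(V=0 | obs) = 1/60 / 11/180 = 3/11
P(V=1 | obs) = 2/45 / 11/180 = 8/11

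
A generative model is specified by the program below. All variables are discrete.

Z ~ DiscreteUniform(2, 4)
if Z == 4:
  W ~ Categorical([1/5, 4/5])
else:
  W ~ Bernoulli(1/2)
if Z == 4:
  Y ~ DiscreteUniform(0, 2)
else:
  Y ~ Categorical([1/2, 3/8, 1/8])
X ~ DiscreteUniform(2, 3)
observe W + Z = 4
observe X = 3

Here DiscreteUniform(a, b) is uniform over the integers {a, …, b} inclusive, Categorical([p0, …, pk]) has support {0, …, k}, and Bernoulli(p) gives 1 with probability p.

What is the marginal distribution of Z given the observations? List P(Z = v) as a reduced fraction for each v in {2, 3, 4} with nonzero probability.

Enumerate traces; 6 have nonzero weight after conditioning:
  (Z=3, W=1, Y=0, X=3) weight 1/24
  (Z=3, W=1, Y=1, X=3) weight 1/32
  (Z=3, W=1, Y=2, X=3) weight 1/96
  (Z=4, W=0, Y=0, X=3) weight 1/90
  (Z=4, W=0, Y=1, X=3) weight 1/90
  (Z=4, W=0, Y=2, X=3) weight 1/90
Group by Z:
  weight(Z=3) = 1/12
  weight(Z=4) = 1/30
Total weight = 1/12 + 1/30 = 7/60
P(Z=3 | obs) = 1/12 / 7/60 = 5/7
P(Z=4 | obs) = 1/30 / 7/60 = 2/7

P(Z=3) = 5/7, P(Z=4) = 2/7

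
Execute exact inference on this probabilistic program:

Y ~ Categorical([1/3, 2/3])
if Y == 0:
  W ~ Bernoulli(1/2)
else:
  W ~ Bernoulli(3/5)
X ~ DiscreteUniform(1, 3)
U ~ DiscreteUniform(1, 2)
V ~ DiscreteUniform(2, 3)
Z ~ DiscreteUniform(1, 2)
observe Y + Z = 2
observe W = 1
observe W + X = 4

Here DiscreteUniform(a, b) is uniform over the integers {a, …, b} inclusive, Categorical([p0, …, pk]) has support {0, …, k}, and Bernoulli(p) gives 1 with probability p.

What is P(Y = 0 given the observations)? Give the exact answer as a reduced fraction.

P(Y = 0 | obs) = 5/17

Enumerate traces; 8 have nonzero weight after conditioning:
  (Y=0, W=1, X=3, U=1, V=2, Z=2) weight 1/144
  (Y=0, W=1, X=3, U=1, V=3, Z=2) weight 1/144
  (Y=0, W=1, X=3, U=2, V=2, Z=2) weight 1/144
  (Y=0, W=1, X=3, U=2, V=3, Z=2) weight 1/144
  (Y=1, W=1, X=3, U=1, V=2, Z=1) weight 1/60
  (Y=1, W=1, X=3, U=1, V=3, Z=1) weight 1/60
  (Y=1, W=1, X=3, U=2, V=2, Z=1) weight 1/60
  (Y=1, W=1, X=3, U=2, V=3, Z=1) weight 1/60
Group by Y:
  weight(Y=0) = 1/36
  weight(Y=1) = 1/15
Total weight = 1/36 + 1/15 = 17/180
P(Y=0 | obs) = 1/36 / 17/180 = 5/17
P(Y=1 | obs) = 1/15 / 17/180 = 12/17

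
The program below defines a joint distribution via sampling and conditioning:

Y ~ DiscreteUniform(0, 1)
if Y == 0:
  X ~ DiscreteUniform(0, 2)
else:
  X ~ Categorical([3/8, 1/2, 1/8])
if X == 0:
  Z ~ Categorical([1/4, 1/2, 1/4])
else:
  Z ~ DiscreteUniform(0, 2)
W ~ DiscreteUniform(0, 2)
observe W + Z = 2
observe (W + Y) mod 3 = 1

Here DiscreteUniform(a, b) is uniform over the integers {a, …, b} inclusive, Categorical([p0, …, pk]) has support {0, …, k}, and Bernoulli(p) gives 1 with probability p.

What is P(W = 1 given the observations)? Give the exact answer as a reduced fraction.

Enumerate traces; 6 have nonzero weight after conditioning:
  (Y=0, X=0, Z=1, W=1) weight 1/36
  (Y=0, X=1, Z=1, W=1) weight 1/54
  (Y=0, X=2, Z=1, W=1) weight 1/54
  (Y=1, X=0, Z=2, W=0) weight 1/64
  (Y=1, X=1, Z=2, W=0) weight 1/36
  (Y=1, X=2, Z=2, W=0) weight 1/144
Group by W:
  weight(W=0) = 29/576
  weight(W=1) = 7/108
Total weight = 29/576 + 7/108 = 199/1728
P(W=0 | obs) = 29/576 / 199/1728 = 87/199
P(W=1 | obs) = 7/108 / 199/1728 = 112/199

P(W = 1 | obs) = 112/199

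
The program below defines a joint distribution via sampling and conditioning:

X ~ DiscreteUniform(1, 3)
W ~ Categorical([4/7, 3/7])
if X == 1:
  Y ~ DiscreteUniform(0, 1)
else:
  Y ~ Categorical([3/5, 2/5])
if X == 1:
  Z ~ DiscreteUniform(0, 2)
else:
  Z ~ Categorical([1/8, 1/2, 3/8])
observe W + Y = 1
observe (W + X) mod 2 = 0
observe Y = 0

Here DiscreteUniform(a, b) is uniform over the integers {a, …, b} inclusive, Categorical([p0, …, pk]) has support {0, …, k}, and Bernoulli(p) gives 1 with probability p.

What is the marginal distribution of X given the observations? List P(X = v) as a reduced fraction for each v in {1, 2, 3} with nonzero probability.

P(X=1) = 5/11, P(X=3) = 6/11

Enumerate traces; 6 have nonzero weight after conditioning:
  (X=1, W=1, Y=0, Z=0) weight 1/42
  (X=1, W=1, Y=0, Z=1) weight 1/42
  (X=1, W=1, Y=0, Z=2) weight 1/42
  (X=3, W=1, Y=0, Z=0) weight 3/280
  (X=3, W=1, Y=0, Z=1) weight 3/70
  (X=3, W=1, Y=0, Z=2) weight 9/280
Group by X:
  weight(X=1) = 1/14
  weight(X=3) = 3/35
Total weight = 1/14 + 3/35 = 11/70
P(X=1 | obs) = 1/14 / 11/70 = 5/11
P(X=3 | obs) = 3/35 / 11/70 = 6/11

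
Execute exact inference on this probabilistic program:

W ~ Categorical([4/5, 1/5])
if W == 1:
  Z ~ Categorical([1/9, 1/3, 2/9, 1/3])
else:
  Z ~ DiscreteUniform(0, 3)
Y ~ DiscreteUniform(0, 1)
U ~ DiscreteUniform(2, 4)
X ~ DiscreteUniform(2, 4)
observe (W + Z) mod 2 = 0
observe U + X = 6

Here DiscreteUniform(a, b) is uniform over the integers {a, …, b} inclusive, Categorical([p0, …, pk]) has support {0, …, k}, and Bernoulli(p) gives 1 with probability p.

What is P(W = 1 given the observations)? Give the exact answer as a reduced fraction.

P(W = 1 | obs) = 1/4

Enumerate traces; 24 have nonzero weight after conditioning:
  (W=0, Z=0, Y=0, U=2, X=4) weight 1/90
  (W=0, Z=0, Y=0, U=3, X=3) weight 1/90
  (W=0, Z=0, Y=0, U=4, X=2) weight 1/90
  (W=0, Z=0, Y=1, U=2, X=4) weight 1/90
  (W=0, Z=0, Y=1, U=3, X=3) weight 1/90
  (W=0, Z=0, Y=1, U=4, X=2) weight 1/90
  (W=0, Z=2, Y=0, U=2, X=4) weight 1/90
  (W=0, Z=2, Y=0, U=3, X=3) weight 1/90
  (W=1, Z=1, Y=0, U=2, X=4) weight 1/270
  … 15 more
Group by W:
  weight(W=0) = 2/15
  weight(W=1) = 2/45
Total weight = 2/15 + 2/45 = 8/45
P(W=0 | obs) = 2/15 / 8/45 = 3/4
P(W=1 | obs) = 2/45 / 8/45 = 1/4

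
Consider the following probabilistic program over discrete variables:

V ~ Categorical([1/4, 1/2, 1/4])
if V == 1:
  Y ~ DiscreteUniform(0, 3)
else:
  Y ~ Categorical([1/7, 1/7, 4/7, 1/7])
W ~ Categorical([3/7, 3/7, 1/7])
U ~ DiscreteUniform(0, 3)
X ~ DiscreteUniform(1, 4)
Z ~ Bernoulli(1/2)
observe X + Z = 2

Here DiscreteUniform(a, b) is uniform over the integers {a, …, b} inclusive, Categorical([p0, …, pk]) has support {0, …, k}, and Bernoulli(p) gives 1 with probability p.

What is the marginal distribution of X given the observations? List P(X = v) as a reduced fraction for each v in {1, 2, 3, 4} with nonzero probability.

Enumerate traces; 288 have nonzero weight after conditioning:
  (V=0, Y=0, W=0, U=0, X=1, Z=1) weight 3/6272
  (V=0, Y=0, W=0, U=0, X=2, Z=0) weight 3/6272
  (V=0, Y=0, W=0, U=1, X=1, Z=1) weight 3/6272
  (V=0, Y=0, W=0, U=1, X=2, Z=0) weight 3/6272
  (V=0, Y=0, W=0, U=2, X=1, Z=1) weight 3/6272
  (V=0, Y=0, W=0, U=2, X=2, Z=0) weight 3/6272
  (V=0, Y=0, W=0, U=3, X=1, Z=1) weight 3/6272
  (V=0, Y=0, W=0, U=3, X=2, Z=0) weight 3/6272
  … 280 more
Group by X:
  weight(X=1) = 1/8
  weight(X=2) = 1/8
Total weight = 1/8 + 1/8 = 1/4
P(X=1 | obs) = 1/8 / 1/4 = 1/2
P(X=2 | obs) = 1/8 / 1/4 = 1/2

P(X=1) = 1/2, P(X=2) = 1/2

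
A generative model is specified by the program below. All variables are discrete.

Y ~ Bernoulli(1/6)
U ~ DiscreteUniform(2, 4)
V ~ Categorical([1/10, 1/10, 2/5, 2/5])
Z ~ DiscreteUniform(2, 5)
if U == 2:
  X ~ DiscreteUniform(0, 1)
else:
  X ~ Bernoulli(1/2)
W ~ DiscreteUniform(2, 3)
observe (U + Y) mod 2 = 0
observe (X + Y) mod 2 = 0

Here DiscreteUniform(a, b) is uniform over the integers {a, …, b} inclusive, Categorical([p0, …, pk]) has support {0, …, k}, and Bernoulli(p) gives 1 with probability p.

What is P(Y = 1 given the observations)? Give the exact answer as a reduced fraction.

Enumerate traces; 96 have nonzero weight after conditioning:
  (Y=0, U=2, V=0, Z=2, X=0, W=2) weight 1/576
  (Y=0, U=2, V=0, Z=2, X=0, W=3) weight 1/576
  (Y=0, U=2, V=0, Z=3, X=0, W=2) weight 1/576
  (Y=0, U=2, V=0, Z=3, X=0, W=3) weight 1/576
  (Y=0, U=2, V=0, Z=4, X=0, W=2) weight 1/576
  (Y=0, U=2, V=0, Z=4, X=0, W=3) weight 1/576
  (Y=0, U=2, V=0, Z=5, X=0, W=2) weight 1/576
  (Y=0, U=2, V=0, Z=5, X=0, W=3) weight 1/576
  (Y=1, U=3, V=0, Z=2, X=1, W=2) weight 1/2880
  … 87 more
Group by Y:
  weight(Y=0) = 5/18
  weight(Y=1) = 1/36
Total weight = 5/18 + 1/36 = 11/36
P(Y=0 | obs) = 5/18 / 11/36 = 10/11
P(Y=1 | obs) = 1/36 / 11/36 = 1/11

P(Y = 1 | obs) = 1/11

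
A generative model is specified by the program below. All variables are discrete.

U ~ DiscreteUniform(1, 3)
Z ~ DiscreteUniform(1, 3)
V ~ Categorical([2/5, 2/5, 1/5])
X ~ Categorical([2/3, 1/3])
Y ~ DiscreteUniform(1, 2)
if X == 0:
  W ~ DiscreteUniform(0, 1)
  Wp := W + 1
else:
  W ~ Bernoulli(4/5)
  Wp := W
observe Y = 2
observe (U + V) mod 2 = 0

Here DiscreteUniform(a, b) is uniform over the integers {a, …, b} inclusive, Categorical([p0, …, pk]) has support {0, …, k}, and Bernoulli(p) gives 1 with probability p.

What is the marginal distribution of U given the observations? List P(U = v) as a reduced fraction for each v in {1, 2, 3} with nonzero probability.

Enumerate traces; 48 have nonzero weight after conditioning:
  (U=1, Z=1, V=1, X=0, Y=2, W=0) weight 1/135
  (U=1, Z=1, V=1, X=0, Y=2, W=1) weight 1/135
  (U=1, Z=1, V=1, X=1, Y=2, W=0) weight 1/675
  (U=1, Z=1, V=1, X=1, Y=2, W=1) weight 4/675
  (U=1, Z=2, V=1, X=0, Y=2, W=0) weight 1/135
  (U=1, Z=2, V=1, X=0, Y=2, W=1) weight 1/135
  (U=1, Z=2, V=1, X=1, Y=2, W=0) weight 1/675
  (U=1, Z=2, V=1, X=1, Y=2, W=1) weight 4/675
  (U=2, Z=1, V=0, X=0, Y=2, W=0) weight 1/135
  (U=3, Z=1, V=1, X=0, Y=2, W=0) weight 1/135
  … 38 more
Group by U:
  weight(U=1) = 1/15
  weight(U=2) = 1/10
  weight(U=3) = 1/15
Total weight = 1/15 + 1/10 + 1/15 = 7/30
P(U=1 | obs) = 1/15 / 7/30 = 2/7
P(U=2 | obs) = 1/10 / 7/30 = 3/7
P(U=3 | obs) = 1/15 / 7/30 = 2/7

P(U=1) = 2/7, P(U=2) = 3/7, P(U=3) = 2/7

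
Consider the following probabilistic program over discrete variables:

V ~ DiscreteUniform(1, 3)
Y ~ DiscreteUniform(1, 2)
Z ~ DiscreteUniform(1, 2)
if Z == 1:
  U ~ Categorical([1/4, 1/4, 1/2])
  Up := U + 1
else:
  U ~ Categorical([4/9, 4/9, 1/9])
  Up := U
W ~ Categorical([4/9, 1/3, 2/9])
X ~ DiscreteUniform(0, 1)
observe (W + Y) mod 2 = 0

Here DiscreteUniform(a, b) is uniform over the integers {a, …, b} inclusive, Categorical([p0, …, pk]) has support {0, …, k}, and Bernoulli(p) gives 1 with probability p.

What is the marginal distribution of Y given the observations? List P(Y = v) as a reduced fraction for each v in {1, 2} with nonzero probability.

Enumerate traces; 108 have nonzero weight after conditioning:
  (V=1, Y=1, Z=1, U=0, W=1, X=0) weight 1/288
  (V=1, Y=1, Z=1, U=0, W=1, X=1) weight 1/288
  (V=1, Y=1, Z=1, U=1, W=1, X=0) weight 1/288
  (V=1, Y=1, Z=1, U=1, W=1, X=1) weight 1/288
  (V=1, Y=1, Z=1, U=2, W=1, X=0) weight 1/144
  (V=1, Y=1, Z=1, U=2, W=1, X=1) weight 1/144
  (V=1, Y=1, Z=2, U=0, W=1, X=0) weight 1/162
  (V=1, Y=1, Z=2, U=0, W=1, X=1) weight 1/162
  (V=1, Y=2, Z=1, U=0, W=0, X=0) weight 1/216
  … 99 more
Group by Y:
  weight(Y=1) = 1/6
  weight(Y=2) = 1/3
Total weight = 1/6 + 1/3 = 1/2
P(Y=1 | obs) = 1/6 / 1/2 = 1/3
P(Y=2 | obs) = 1/3 / 1/2 = 2/3

P(Y=1) = 1/3, P(Y=2) = 2/3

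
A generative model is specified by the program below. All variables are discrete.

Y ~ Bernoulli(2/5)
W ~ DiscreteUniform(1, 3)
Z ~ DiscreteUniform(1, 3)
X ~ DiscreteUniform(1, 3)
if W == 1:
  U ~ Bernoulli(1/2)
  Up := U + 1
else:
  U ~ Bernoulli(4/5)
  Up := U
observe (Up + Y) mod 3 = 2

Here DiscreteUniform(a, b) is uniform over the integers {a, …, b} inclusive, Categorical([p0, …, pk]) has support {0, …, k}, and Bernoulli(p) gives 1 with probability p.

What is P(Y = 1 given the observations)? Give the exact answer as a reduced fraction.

Enumerate traces; 36 have nonzero weight after conditioning:
  (Y=0, W=1, Z=1, X=1, U=1) weight 1/90
  (Y=0, W=1, Z=1, X=2, U=1) weight 1/90
  (Y=0, W=1, Z=1, X=3, U=1) weight 1/90
  (Y=0, W=1, Z=2, X=1, U=1) weight 1/90
  (Y=0, W=1, Z=2, X=2, U=1) weight 1/90
  (Y=0, W=1, Z=2, X=3, U=1) weight 1/90
  (Y=0, W=1, Z=3, X=1, U=1) weight 1/90
  (Y=0, W=1, Z=3, X=2, U=1) weight 1/90
  (Y=1, W=1, Z=1, X=1, U=0) weight 1/135
  … 27 more
Group by Y:
  weight(Y=0) = 1/10
  weight(Y=1) = 7/25
Total weight = 1/10 + 7/25 = 19/50
P(Y=0 | obs) = 1/10 / 19/50 = 5/19
P(Y=1 | obs) = 7/25 / 19/50 = 14/19

P(Y = 1 | obs) = 14/19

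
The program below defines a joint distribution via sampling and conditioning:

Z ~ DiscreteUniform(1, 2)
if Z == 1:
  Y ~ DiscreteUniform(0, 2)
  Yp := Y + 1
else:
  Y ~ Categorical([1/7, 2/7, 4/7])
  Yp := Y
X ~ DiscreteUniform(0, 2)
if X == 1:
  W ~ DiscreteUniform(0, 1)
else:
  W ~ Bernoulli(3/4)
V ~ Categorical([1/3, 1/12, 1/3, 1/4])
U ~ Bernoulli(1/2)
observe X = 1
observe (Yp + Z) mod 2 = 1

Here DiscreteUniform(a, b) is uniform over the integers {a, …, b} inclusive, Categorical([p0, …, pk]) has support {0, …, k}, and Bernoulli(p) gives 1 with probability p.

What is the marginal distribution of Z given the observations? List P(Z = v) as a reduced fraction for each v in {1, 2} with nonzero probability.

Enumerate traces; 32 have nonzero weight after conditioning:
  (Z=1, Y=1, X=1, W=0, V=0, U=0) weight 1/216
  (Z=1, Y=1, X=1, W=0, V=0, U=1) weight 1/216
  (Z=1, Y=1, X=1, W=0, V=1, U=0) weight 1/864
  (Z=1, Y=1, X=1, W=0, V=1, U=1) weight 1/864
  (Z=1, Y=1, X=1, W=0, V=2, U=0) weight 1/216
  (Z=1, Y=1, X=1, W=0, V=2, U=1) weight 1/216
  (Z=1, Y=1, X=1, W=0, V=3, U=0) weight 1/288
  (Z=1, Y=1, X=1, W=0, V=3, U=1) weight 1/288
  (Z=2, Y=1, X=1, W=0, V=0, U=0) weight 1/252
  … 23 more
Group by Z:
  weight(Z=1) = 1/18
  weight(Z=2) = 1/21
Total weight = 1/18 + 1/21 = 13/126
P(Z=1 | obs) = 1/18 / 13/126 = 7/13
P(Z=2 | obs) = 1/21 / 13/126 = 6/13

P(Z=1) = 7/13, P(Z=2) = 6/13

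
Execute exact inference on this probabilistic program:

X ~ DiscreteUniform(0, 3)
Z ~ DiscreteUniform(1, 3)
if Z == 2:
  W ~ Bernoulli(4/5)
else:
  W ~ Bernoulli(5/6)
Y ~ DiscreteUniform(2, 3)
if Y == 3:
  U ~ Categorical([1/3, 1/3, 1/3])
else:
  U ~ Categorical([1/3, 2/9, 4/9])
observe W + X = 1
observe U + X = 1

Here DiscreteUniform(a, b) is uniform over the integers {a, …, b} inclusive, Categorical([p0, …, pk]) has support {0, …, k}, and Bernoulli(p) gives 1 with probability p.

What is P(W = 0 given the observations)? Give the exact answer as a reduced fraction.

P(W = 0 | obs) = 48/233

Enumerate traces; 12 have nonzero weight after conditioning:
  (X=0, Z=1, W=1, Y=2, U=1) weight 5/648
  (X=0, Z=1, W=1, Y=3, U=1) weight 5/432
  (X=0, Z=2, W=1, Y=2, U=1) weight 1/135
  (X=0, Z=2, W=1, Y=3, U=1) weight 1/90
  (X=0, Z=3, W=1, Y=2, U=1) weight 5/648
  (X=0, Z=3, W=1, Y=3, U=1) weight 5/432
  (X=1, Z=1, W=0, Y=2, U=0) weight 1/432
  (X=1, Z=1, W=0, Y=3, U=0) weight 1/432
  … 4 more
Group by W:
  weight(W=0) = 2/135
  weight(W=1) = 37/648
Total weight = 2/135 + 37/648 = 233/3240
P(W=0 | obs) = 2/135 / 233/3240 = 48/233
P(W=1 | obs) = 37/648 / 233/3240 = 185/233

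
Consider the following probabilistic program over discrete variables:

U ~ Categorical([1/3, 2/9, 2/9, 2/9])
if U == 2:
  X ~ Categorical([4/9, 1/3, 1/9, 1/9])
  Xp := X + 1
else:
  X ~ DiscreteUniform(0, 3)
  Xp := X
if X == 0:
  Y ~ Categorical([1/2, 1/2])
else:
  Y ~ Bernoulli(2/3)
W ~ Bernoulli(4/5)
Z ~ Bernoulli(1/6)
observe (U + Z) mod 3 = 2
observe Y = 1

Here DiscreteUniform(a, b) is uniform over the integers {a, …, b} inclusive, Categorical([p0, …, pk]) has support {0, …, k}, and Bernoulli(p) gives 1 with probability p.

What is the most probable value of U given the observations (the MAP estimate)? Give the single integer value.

argmax_v P(U = v | obs) = 2

Enumerate traces; 16 have nonzero weight after conditioning:
  (U=1, X=0, Y=1, W=0, Z=1) weight 1/1080
  (U=1, X=0, Y=1, W=1, Z=1) weight 1/270
  (U=1, X=1, Y=1, W=0, Z=1) weight 1/810
  (U=1, X=1, Y=1, W=1, Z=1) weight 2/405
  (U=1, X=2, Y=1, W=0, Z=1) weight 1/810
  (U=1, X=2, Y=1, W=1, Z=1) weight 2/405
  (U=1, X=3, Y=1, W=0, Z=1) weight 1/810
  (U=1, X=3, Y=1, W=1, Z=1) weight 2/405
  (U=2, X=0, Y=1, W=0, Z=0) weight 2/243
  … 7 more
Group by U:
  weight(U=1) = 5/216
  weight(U=2) = 80/729
Total weight = 5/216 + 80/729 = 775/5832
P(U=1 | obs) = 5/216 / 775/5832 = 27/155
P(U=2 | obs) = 80/729 / 775/5832 = 128/155
argmax = 2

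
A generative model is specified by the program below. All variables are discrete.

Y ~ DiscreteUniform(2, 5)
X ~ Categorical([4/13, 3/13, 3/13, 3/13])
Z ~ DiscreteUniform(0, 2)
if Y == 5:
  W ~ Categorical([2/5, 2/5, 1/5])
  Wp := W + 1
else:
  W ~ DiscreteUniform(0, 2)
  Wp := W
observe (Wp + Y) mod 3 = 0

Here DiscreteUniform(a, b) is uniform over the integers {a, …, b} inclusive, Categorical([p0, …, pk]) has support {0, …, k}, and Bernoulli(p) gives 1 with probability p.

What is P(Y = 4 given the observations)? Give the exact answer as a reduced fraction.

P(Y = 4 | obs) = 5/21

Enumerate traces; 48 have nonzero weight after conditioning:
  (Y=2, X=0, Z=0, W=1) weight 1/117
  (Y=2, X=0, Z=1, W=1) weight 1/117
  (Y=2, X=0, Z=2, W=1) weight 1/117
  (Y=2, X=1, Z=0, W=1) weight 1/156
  (Y=2, X=1, Z=1, W=1) weight 1/156
  (Y=2, X=1, Z=2, W=1) weight 1/156
  (Y=2, X=2, Z=0, W=1) weight 1/156
  (Y=2, X=2, Z=1, W=1) weight 1/156
  (Y=3, X=0, Z=0, W=0) weight 1/117
  (Y=4, X=0, Z=0, W=2) weight 1/117
  … 38 more
Group by Y:
  weight(Y=2) = 1/12
  weight(Y=3) = 1/12
  weight(Y=4) = 1/12
  weight(Y=5) = 1/10
Total weight = 1/12 + 1/12 + 1/12 + 1/10 = 7/20
P(Y=2 | obs) = 1/12 / 7/20 = 5/21
P(Y=3 | obs) = 1/12 / 7/20 = 5/21
P(Y=4 | obs) = 1/12 / 7/20 = 5/21
P(Y=5 | obs) = 1/10 / 7/20 = 2/7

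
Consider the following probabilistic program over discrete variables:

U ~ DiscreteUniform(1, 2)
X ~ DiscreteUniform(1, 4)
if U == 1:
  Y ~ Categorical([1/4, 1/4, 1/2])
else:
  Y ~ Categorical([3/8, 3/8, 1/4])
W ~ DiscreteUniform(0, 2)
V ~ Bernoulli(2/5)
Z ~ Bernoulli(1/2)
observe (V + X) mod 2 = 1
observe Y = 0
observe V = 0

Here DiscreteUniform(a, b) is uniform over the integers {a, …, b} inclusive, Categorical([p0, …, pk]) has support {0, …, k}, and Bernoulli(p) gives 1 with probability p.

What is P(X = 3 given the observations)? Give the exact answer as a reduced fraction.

Enumerate traces; 24 have nonzero weight after conditioning:
  (U=1, X=1, Y=0, W=0, V=0, Z=0) weight 1/320
  (U=1, X=1, Y=0, W=0, V=0, Z=1) weight 1/320
  (U=1, X=1, Y=0, W=1, V=0, Z=0) weight 1/320
  (U=1, X=1, Y=0, W=1, V=0, Z=1) weight 1/320
  (U=1, X=1, Y=0, W=2, V=0, Z=0) weight 1/320
  (U=1, X=1, Y=0, W=2, V=0, Z=1) weight 1/320
  (U=1, X=3, Y=0, W=0, V=0, Z=0) weight 1/320
  (U=1, X=3, Y=0, W=0, V=0, Z=1) weight 1/320
  … 16 more
Group by X:
  weight(X=1) = 3/64
  weight(X=3) = 3/64
Total weight = 3/64 + 3/64 = 3/32
P(X=1 | obs) = 3/64 / 3/32 = 1/2
P(X=3 | obs) = 3/64 / 3/32 = 1/2

P(X = 3 | obs) = 1/2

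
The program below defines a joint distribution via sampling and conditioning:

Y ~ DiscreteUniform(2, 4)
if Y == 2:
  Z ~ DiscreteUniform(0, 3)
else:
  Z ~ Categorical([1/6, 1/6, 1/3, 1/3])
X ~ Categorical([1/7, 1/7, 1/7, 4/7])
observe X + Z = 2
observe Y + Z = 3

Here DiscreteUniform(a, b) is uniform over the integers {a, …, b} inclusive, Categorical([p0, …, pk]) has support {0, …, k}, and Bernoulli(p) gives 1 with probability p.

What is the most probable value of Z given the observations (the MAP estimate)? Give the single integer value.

argmax_v P(Z = v | obs) = 1

Enumerate traces; 2 have nonzero weight after conditioning:
  (Y=2, Z=1, X=1) weight 1/84
  (Y=3, Z=0, X=2) weight 1/126
Group by Z:
  weight(Z=0) = 1/126
  weight(Z=1) = 1/84
Total weight = 1/126 + 1/84 = 5/252
P(Z=0 | obs) = 1/126 / 5/252 = 2/5
P(Z=1 | obs) = 1/84 / 5/252 = 3/5
argmax = 1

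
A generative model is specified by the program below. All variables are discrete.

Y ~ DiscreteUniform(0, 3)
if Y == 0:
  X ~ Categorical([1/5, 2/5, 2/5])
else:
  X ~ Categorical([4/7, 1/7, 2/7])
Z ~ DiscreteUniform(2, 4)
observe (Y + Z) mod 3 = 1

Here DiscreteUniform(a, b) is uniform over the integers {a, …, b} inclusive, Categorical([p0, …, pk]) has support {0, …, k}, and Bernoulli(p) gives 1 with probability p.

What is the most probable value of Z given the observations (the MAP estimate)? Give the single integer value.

Enumerate traces; 12 have nonzero weight after conditioning:
  (Y=0, X=0, Z=4) weight 1/60
  (Y=0, X=1, Z=4) weight 1/30
  (Y=0, X=2, Z=4) weight 1/30
  (Y=1, X=0, Z=3) weight 1/21
  (Y=1, X=1, Z=3) weight 1/84
  (Y=1, X=2, Z=3) weight 1/42
  (Y=2, X=0, Z=2) weight 1/21
  (Y=2, X=1, Z=2) weight 1/84
  … 4 more
Group by Z:
  weight(Z=2) = 1/12
  weight(Z=3) = 1/12
  weight(Z=4) = 1/6
Total weight = 1/12 + 1/12 + 1/6 = 1/3
P(Z=2 | obs) = 1/12 / 1/3 = 1/4
P(Z=3 | obs) = 1/12 / 1/3 = 1/4
P(Z=4 | obs) = 1/6 / 1/3 = 1/2
argmax = 4

argmax_v P(Z = v | obs) = 4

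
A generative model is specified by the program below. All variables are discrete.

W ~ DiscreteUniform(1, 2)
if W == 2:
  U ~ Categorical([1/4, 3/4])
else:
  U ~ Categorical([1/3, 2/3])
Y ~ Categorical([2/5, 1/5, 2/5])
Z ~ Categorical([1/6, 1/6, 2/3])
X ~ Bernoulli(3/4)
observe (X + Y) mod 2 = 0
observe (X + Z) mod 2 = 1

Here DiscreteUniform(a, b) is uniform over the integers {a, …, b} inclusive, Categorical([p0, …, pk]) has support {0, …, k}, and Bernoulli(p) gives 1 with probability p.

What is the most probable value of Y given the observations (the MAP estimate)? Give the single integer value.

argmax_v P(Y = v | obs) = 1

Enumerate traces; 16 have nonzero weight after conditioning:
  (W=1, U=0, Y=0, Z=1, X=0) weight 1/360
  (W=1, U=0, Y=1, Z=0, X=1) weight 1/240
  (W=1, U=0, Y=1, Z=2, X=1) weight 1/60
  (W=1, U=0, Y=2, Z=1, X=0) weight 1/360
  (W=1, U=1, Y=0, Z=1, X=0) weight 1/180
  (W=1, U=1, Y=1, Z=0, X=1) weight 1/120
  (W=1, U=1, Y=1, Z=2, X=1) weight 1/30
  (W=1, U=1, Y=2, Z=1, X=0) weight 1/180
  … 8 more
Group by Y:
  weight(Y=0) = 1/60
  weight(Y=1) = 1/8
  weight(Y=2) = 1/60
Total weight = 1/60 + 1/8 + 1/60 = 19/120
P(Y=0 | obs) = 1/60 / 19/120 = 2/19
P(Y=1 | obs) = 1/8 / 19/120 = 15/19
P(Y=2 | obs) = 1/60 / 19/120 = 2/19
argmax = 1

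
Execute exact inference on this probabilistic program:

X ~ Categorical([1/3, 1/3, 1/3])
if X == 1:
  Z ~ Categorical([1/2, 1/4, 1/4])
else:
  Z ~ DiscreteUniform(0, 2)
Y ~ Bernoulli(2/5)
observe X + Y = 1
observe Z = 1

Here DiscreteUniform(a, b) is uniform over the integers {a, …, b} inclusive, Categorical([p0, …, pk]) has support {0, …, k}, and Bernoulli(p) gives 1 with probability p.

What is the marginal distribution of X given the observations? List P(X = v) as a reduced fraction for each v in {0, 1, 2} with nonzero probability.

P(X=0) = 8/17, P(X=1) = 9/17

Enumerate traces; 2 have nonzero weight after conditioning:
  (X=0, Z=1, Y=1) weight 2/45
  (X=1, Z=1, Y=0) weight 1/20
Group by X:
  weight(X=0) = 2/45
  weight(X=1) = 1/20
Total weight = 2/45 + 1/20 = 17/180
P(X=0 | obs) = 2/45 / 17/180 = 8/17
P(X=1 | obs) = 1/20 / 17/180 = 9/17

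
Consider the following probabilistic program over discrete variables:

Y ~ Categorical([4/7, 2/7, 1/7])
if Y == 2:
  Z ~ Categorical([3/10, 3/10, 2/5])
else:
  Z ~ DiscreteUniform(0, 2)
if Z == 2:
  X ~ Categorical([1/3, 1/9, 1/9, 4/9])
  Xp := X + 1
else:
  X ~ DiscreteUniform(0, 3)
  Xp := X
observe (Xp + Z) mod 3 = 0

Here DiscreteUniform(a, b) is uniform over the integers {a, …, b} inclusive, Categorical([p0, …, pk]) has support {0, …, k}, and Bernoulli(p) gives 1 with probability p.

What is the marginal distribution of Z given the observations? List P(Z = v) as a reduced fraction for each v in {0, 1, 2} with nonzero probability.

Enumerate traces; 15 have nonzero weight after conditioning:
  (Y=0, Z=0, X=0) weight 1/21
  (Y=0, Z=0, X=3) weight 1/21
  (Y=0, Z=1, X=2) weight 1/21
  (Y=0, Z=2, X=0) weight 4/63
  (Y=0, Z=2, X=3) weight 16/189
  (Y=1, Z=0, X=0) weight 1/42
  (Y=1, Z=0, X=3) weight 1/42
  (Y=1, Z=1, X=2) weight 1/42
  … 7 more
Group by Z:
  weight(Z=0) = 23/140
  weight(Z=1) = 23/280
  weight(Z=2) = 4/15
Total weight = 23/140 + 23/280 + 4/15 = 431/840
P(Z=0 | obs) = 23/140 / 431/840 = 138/431
P(Z=1 | obs) = 23/280 / 431/840 = 69/431
P(Z=2 | obs) = 4/15 / 431/840 = 224/431

P(Z=0) = 138/431, P(Z=1) = 69/431, P(Z=2) = 224/431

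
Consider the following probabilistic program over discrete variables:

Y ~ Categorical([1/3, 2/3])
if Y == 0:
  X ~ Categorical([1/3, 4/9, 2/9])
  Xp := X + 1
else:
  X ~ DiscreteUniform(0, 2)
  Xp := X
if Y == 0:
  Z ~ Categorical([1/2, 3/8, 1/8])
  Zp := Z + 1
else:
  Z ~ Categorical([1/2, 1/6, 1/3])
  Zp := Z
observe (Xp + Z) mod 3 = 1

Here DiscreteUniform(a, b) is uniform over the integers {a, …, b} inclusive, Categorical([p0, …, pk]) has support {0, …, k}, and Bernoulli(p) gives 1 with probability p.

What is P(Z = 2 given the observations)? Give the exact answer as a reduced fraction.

P(Z = 2 | obs) = 2/7

Enumerate traces; 6 have nonzero weight after conditioning:
  (Y=0, X=0, Z=0) weight 1/18
  (Y=0, X=1, Z=2) weight 1/54
  (Y=0, X=2, Z=1) weight 1/36
  (Y=1, X=0, Z=1) weight 1/27
  (Y=1, X=1, Z=0) weight 1/9
  (Y=1, X=2, Z=2) weight 2/27
Group by Z:
  weight(Z=0) = 1/6
  weight(Z=1) = 7/108
  weight(Z=2) = 5/54
Total weight = 1/6 + 7/108 + 5/54 = 35/108
P(Z=0 | obs) = 1/6 / 35/108 = 18/35
P(Z=1 | obs) = 7/108 / 35/108 = 1/5
P(Z=2 | obs) = 5/54 / 35/108 = 2/7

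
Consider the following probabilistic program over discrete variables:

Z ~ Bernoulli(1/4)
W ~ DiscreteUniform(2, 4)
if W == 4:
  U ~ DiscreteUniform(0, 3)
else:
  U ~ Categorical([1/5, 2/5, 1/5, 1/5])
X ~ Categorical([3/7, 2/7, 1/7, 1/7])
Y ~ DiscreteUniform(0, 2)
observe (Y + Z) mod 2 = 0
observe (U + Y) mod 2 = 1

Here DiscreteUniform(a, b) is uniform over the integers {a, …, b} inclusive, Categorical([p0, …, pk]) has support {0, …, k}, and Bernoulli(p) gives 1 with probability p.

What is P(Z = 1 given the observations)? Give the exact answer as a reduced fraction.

Enumerate traces; 72 have nonzero weight after conditioning:
  (Z=0, W=2, U=1, X=0, Y=0) weight 1/70
  (Z=0, W=2, U=1, X=0, Y=2) weight 1/70
  (Z=0, W=2, U=1, X=1, Y=0) weight 1/105
  (Z=0, W=2, U=1, X=1, Y=2) weight 1/105
  (Z=0, W=2, U=1, X=2, Y=0) weight 1/210
  (Z=0, W=2, U=1, X=2, Y=2) weight 1/210
  (Z=0, W=2, U=1, X=3, Y=0) weight 1/210
  (Z=0, W=2, U=1, X=3, Y=2) weight 1/210
  (Z=1, W=2, U=0, X=0, Y=1) weight 1/420
  … 63 more
Group by Z:
  weight(Z=0) = 17/60
  weight(Z=1) = 13/360
Total weight = 17/60 + 13/360 = 23/72
P(Z=0 | obs) = 17/60 / 23/72 = 102/115
P(Z=1 | obs) = 13/360 / 23/72 = 13/115

P(Z = 1 | obs) = 13/115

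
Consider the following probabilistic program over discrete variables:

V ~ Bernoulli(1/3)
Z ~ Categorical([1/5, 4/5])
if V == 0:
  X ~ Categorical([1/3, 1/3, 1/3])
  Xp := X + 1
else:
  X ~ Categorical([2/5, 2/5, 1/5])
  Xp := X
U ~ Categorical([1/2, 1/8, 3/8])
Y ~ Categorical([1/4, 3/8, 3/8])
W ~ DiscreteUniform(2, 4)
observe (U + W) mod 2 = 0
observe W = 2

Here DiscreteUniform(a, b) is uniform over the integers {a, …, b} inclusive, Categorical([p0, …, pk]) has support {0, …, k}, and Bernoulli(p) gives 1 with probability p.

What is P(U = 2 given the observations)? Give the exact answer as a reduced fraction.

P(U = 2 | obs) = 3/7

Enumerate traces; 72 have nonzero weight after conditioning:
  (V=0, Z=0, X=0, U=0, Y=0, W=2) weight 1/540
  (V=0, Z=0, X=0, U=0, Y=1, W=2) weight 1/360
  (V=0, Z=0, X=0, U=0, Y=2, W=2) weight 1/360
  (V=0, Z=0, X=0, U=2, Y=0, W=2) weight 1/720
  (V=0, Z=0, X=0, U=2, Y=1, W=2) weight 1/480
  (V=0, Z=0, X=0, U=2, Y=2, W=2) weight 1/480
  (V=0, Z=0, X=1, U=0, Y=0, W=2) weight 1/540
  (V=0, Z=0, X=1, U=0, Y=1, W=2) weight 1/360
  … 64 more
Group by U:
  weight(U=0) = 1/6
  weight(U=2) = 1/8
Total weight = 1/6 + 1/8 = 7/24
P(U=0 | obs) = 1/6 / 7/24 = 4/7
P(U=2 | obs) = 1/8 / 7/24 = 3/7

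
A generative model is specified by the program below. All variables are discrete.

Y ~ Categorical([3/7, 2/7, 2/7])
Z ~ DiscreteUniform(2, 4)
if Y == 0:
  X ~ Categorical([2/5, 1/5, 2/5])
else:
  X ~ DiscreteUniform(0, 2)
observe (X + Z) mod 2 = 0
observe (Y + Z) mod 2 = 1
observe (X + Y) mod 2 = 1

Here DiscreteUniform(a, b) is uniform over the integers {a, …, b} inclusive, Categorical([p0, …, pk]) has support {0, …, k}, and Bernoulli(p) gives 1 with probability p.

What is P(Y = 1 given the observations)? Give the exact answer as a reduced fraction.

Enumerate traces; 6 have nonzero weight after conditioning:
  (Y=0, Z=3, X=1) weight 1/35
  (Y=1, Z=2, X=0) weight 2/63
  (Y=1, Z=2, X=2) weight 2/63
  (Y=1, Z=4, X=0) weight 2/63
  (Y=1, Z=4, X=2) weight 2/63
  (Y=2, Z=3, X=1) weight 2/63
Group by Y:
  weight(Y=0) = 1/35
  weight(Y=1) = 8/63
  weight(Y=2) = 2/63
Total weight = 1/35 + 8/63 + 2/63 = 59/315
P(Y=0 | obs) = 1/35 / 59/315 = 9/59
P(Y=1 | obs) = 8/63 / 59/315 = 40/59
P(Y=2 | obs) = 2/63 / 59/315 = 10/59

P(Y = 1 | obs) = 40/59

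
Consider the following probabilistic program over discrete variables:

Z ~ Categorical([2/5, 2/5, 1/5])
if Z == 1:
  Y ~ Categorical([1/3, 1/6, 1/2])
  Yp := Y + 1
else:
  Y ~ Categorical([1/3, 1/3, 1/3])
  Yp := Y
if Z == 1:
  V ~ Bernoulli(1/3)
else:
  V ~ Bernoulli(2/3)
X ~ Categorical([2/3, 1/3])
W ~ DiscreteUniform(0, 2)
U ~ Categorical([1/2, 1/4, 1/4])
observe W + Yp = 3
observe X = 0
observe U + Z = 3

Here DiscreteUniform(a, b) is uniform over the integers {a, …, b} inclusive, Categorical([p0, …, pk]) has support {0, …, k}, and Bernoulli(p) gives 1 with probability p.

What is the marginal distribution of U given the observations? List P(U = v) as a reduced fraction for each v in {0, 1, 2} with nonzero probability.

Enumerate traces; 10 have nonzero weight after conditioning:
  (Z=1, Y=0, V=0, X=0, W=2, U=2) weight 2/405
  (Z=1, Y=0, V=1, X=0, W=2, U=2) weight 1/405
  (Z=1, Y=1, V=0, X=0, W=1, U=2) weight 1/405
  (Z=1, Y=1, V=1, X=0, W=1, U=2) weight 1/810
  (Z=1, Y=2, V=0, X=0, W=0, U=2) weight 1/135
  (Z=1, Y=2, V=1, X=0, W=0, U=2) weight 1/270
  (Z=2, Y=1, V=0, X=0, W=2, U=1) weight 1/810
  (Z=2, Y=1, V=1, X=0, W=2, U=1) weight 1/405
  … 2 more
Group by U:
  weight(U=1) = 1/135
  weight(U=2) = 1/45
Total weight = 1/135 + 1/45 = 4/135
P(U=1 | obs) = 1/135 / 4/135 = 1/4
P(U=2 | obs) = 1/45 / 4/135 = 3/4

P(U=1) = 1/4, P(U=2) = 3/4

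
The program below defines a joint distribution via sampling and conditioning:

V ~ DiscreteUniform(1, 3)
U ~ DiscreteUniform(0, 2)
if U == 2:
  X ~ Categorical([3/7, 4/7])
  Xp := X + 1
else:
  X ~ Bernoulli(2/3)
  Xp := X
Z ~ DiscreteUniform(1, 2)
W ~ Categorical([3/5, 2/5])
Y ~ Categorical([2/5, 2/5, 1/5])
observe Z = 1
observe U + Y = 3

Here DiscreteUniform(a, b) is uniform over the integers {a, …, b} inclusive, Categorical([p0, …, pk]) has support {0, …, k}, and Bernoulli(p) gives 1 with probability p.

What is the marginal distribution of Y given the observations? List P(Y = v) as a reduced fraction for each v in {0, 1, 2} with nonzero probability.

P(Y=1) = 2/3, P(Y=2) = 1/3

Enumerate traces; 24 have nonzero weight after conditioning:
  (V=1, U=1, X=0, Z=1, W=0, Y=2) weight 1/450
  (V=1, U=1, X=0, Z=1, W=1, Y=2) weight 1/675
  (V=1, U=1, X=1, Z=1, W=0, Y=2) weight 1/225
  (V=1, U=1, X=1, Z=1, W=1, Y=2) weight 2/675
  (V=1, U=2, X=0, Z=1, W=0, Y=1) weight 1/175
  (V=1, U=2, X=0, Z=1, W=1, Y=1) weight 2/525
  (V=1, U=2, X=1, Z=1, W=0, Y=1) weight 4/525
  (V=1, U=2, X=1, Z=1, W=1, Y=1) weight 8/1575
  … 16 more
Group by Y:
  weight(Y=1) = 1/15
  weight(Y=2) = 1/30
Total weight = 1/15 + 1/30 = 1/10
P(Y=1 | obs) = 1/15 / 1/10 = 2/3
P(Y=2 | obs) = 1/30 / 1/10 = 1/3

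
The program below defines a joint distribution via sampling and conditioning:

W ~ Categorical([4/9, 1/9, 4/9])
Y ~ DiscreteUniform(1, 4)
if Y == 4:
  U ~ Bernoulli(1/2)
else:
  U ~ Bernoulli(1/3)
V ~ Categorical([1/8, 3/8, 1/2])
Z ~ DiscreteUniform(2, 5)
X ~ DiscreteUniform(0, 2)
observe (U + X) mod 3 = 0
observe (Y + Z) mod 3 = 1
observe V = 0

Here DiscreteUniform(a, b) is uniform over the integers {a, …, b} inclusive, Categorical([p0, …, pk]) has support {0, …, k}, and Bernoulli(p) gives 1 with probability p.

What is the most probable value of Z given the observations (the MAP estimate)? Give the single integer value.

argmax_v P(Z = v | obs) = 3

Enumerate traces; 30 have nonzero weight after conditioning:
  (W=0, Y=1, U=0, V=0, Z=3, X=0) weight 1/1296
  (W=0, Y=1, U=1, V=0, Z=3, X=2) weight 1/2592
  (W=0, Y=2, U=0, V=0, Z=2, X=0) weight 1/1296
  (W=0, Y=2, U=0, V=0, Z=5, X=0) weight 1/1296
  (W=0, Y=2, U=1, V=0, Z=2, X=2) weight 1/2592
  (W=0, Y=2, U=1, V=0, Z=5, X=2) weight 1/2592
  (W=0, Y=3, U=0, V=0, Z=4, X=0) weight 1/1296
  (W=0, Y=3, U=1, V=0, Z=4, X=2) weight 1/2592
  … 22 more
Group by Z:
  weight(Z=2) = 1/384
  weight(Z=3) = 1/192
  weight(Z=4) = 1/384
  weight(Z=5) = 1/384
Total weight = 1/384 + 1/192 + 1/384 + 1/384 = 5/384
P(Z=2 | obs) = 1/384 / 5/384 = 1/5
P(Z=3 | obs) = 1/192 / 5/384 = 2/5
P(Z=4 | obs) = 1/384 / 5/384 = 1/5
P(Z=5 | obs) = 1/384 / 5/384 = 1/5
argmax = 3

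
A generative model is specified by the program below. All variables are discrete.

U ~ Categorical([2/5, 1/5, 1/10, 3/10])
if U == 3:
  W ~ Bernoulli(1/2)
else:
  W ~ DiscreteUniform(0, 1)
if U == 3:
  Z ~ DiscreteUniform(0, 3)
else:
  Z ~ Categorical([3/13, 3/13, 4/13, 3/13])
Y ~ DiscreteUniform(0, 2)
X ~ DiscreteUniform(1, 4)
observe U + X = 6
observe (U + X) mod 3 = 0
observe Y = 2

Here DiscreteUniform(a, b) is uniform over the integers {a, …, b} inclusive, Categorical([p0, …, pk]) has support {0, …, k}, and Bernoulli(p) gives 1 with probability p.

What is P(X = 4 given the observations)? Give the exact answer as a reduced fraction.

Enumerate traces; 16 have nonzero weight after conditioning:
  (U=2, W=0, Z=0, Y=2, X=4) weight 1/1040
  (U=2, W=0, Z=1, Y=2, X=4) weight 1/1040
  (U=2, W=0, Z=2, Y=2, X=4) weight 1/780
  (U=2, W=0, Z=3, Y=2, X=4) weight 1/1040
  (U=2, W=1, Z=0, Y=2, X=4) weight 1/1040
  (U=2, W=1, Z=1, Y=2, X=4) weight 1/1040
  (U=2, W=1, Z=2, Y=2, X=4) weight 1/780
  (U=2, W=1, Z=3, Y=2, X=4) weight 1/1040
  (U=3, W=0, Z=0, Y=2, X=3) weight 1/320
  … 7 more
Group by X:
  weight(X=3) = 1/40
  weight(X=4) = 1/120
Total weight = 1/40 + 1/120 = 1/30
P(X=3 | obs) = 1/40 / 1/30 = 3/4
P(X=4 | obs) = 1/120 / 1/30 = 1/4

P(X = 4 | obs) = 1/4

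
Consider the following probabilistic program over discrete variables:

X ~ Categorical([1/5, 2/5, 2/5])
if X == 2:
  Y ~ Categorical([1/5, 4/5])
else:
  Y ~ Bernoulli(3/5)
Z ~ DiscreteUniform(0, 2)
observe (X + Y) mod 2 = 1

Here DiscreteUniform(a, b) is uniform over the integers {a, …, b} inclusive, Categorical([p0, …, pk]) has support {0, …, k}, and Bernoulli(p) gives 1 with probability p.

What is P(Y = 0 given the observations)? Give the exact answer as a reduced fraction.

P(Y = 0 | obs) = 4/15

Enumerate traces; 9 have nonzero weight after conditioning:
  (X=0, Y=1, Z=0) weight 1/25
  (X=0, Y=1, Z=1) weight 1/25
  (X=0, Y=1, Z=2) weight 1/25
  (X=1, Y=0, Z=0) weight 4/75
  (X=1, Y=0, Z=1) weight 4/75
  (X=1, Y=0, Z=2) weight 4/75
  (X=2, Y=1, Z=0) weight 8/75
  (X=2, Y=1, Z=1) weight 8/75
  … 1 more
Group by Y:
  weight(Y=0) = 4/25
  weight(Y=1) = 11/25
Total weight = 4/25 + 11/25 = 3/5
P(Y=0 | obs) = 4/25 / 3/5 = 4/15
P(Y=1 | obs) = 11/25 / 3/5 = 11/15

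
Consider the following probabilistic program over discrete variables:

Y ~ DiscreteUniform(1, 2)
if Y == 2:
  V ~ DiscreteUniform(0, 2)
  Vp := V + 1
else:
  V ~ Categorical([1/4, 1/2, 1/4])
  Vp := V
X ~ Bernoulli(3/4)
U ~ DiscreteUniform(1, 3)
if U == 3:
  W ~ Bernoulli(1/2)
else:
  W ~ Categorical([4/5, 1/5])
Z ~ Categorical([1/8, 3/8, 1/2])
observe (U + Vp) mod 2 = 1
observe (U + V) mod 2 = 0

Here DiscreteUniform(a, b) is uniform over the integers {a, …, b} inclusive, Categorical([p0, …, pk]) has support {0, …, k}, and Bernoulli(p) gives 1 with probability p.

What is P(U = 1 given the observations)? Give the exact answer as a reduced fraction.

Enumerate traces; 48 have nonzero weight after conditioning:
  (Y=2, V=0, X=0, U=2, W=0, Z=0) weight 1/720
  (Y=2, V=0, X=0, U=2, W=0, Z=1) weight 1/240
  (Y=2, V=0, X=0, U=2, W=0, Z=2) weight 1/180
  (Y=2, V=0, X=0, U=2, W=1, Z=0) weight 1/2880
  (Y=2, V=0, X=0, U=2, W=1, Z=1) weight 1/960
  (Y=2, V=0, X=0, U=2, W=1, Z=2) weight 1/720
  (Y=2, V=0, X=1, U=2, W=0, Z=0) weight 1/240
  (Y=2, V=0, X=1, U=2, W=0, Z=1) weight 1/80
  (Y=2, V=1, X=0, U=1, W=0, Z=0) weight 1/720
  (Y=2, V=1, X=0, U=3, W=0, Z=0) weight 1/1152
  … 38 more
Group by U:
  weight(U=1) = 1/18
  weight(U=2) = 1/9
  weight(U=3) = 1/18
Total weight = 1/18 + 1/9 + 1/18 = 2/9
P(U=1 | obs) = 1/18 / 2/9 = 1/4
P(U=2 | obs) = 1/9 / 2/9 = 1/2
P(U=3 | obs) = 1/18 / 2/9 = 1/4

P(U = 1 | obs) = 1/4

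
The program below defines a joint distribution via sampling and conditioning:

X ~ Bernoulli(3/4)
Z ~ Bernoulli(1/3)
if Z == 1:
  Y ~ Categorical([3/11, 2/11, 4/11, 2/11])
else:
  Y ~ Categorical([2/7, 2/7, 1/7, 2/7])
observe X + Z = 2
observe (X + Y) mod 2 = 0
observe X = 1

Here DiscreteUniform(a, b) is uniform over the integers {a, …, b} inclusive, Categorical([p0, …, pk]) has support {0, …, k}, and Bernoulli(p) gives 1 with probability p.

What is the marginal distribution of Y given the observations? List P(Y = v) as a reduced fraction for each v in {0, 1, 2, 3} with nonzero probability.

Enumerate traces; 2 have nonzero weight after conditioning:
  (X=1, Z=1, Y=1) weight 1/22
  (X=1, Z=1, Y=3) weight 1/22
Group by Y:
  weight(Y=1) = 1/22
  weight(Y=3) = 1/22
Total weight = 1/22 + 1/22 = 1/11
P(Y=1 | obs) = 1/22 / 1/11 = 1/2
P(Y=3 | obs) = 1/22 / 1/11 = 1/2

P(Y=1) = 1/2, P(Y=3) = 1/2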